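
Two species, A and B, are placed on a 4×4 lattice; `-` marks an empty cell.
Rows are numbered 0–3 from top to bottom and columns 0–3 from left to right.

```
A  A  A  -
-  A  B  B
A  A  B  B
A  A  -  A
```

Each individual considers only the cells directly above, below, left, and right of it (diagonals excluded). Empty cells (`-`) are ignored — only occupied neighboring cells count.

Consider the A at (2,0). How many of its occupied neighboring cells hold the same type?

2

Occupied neighbors of (2,0): (3,0)=A, (2,1)=A.
Same type (A): 2 of 2.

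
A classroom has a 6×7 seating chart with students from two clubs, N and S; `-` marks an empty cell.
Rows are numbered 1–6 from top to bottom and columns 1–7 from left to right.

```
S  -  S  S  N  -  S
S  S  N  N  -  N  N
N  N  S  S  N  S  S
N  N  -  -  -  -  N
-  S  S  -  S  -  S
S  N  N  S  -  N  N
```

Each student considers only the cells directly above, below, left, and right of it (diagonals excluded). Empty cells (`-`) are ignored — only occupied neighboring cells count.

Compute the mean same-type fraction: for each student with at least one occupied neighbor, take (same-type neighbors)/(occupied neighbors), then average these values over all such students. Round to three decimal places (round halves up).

0.381

Row 1: (1,1)S 1/1 · (1,3)S 1/2 · (1,4)S 1/3 · (1,5)N 0/1 · (1,7)S 0/1
Row 2: (2,1)S 2/3 · (2,2)S 1/3 · (2,3)N 1/4 · (2,4)N 1/3 · (2,6)N 1/2 · (2,7)N 1/3
Row 3: (3,1)N 2/3 · (3,2)N 2/4 · (3,3)S 1/3 · (3,4)S 1/3 · (3,5)N 0/2 · (3,6)S 1/3 · (3,7)S 1/3
Row 4: (4,1)N 2/2 · (4,2)N 2/3 · (4,7)N 0/2
Row 5: (5,2)S 1/3 · (5,3)S 1/2 · (5,5)S — no occupied neighbors · (5,7)S 0/2
Row 6: (6,1)S 0/1 · (6,2)N 1/3 · (6,3)N 1/3 · (6,4)S 0/1 · (6,6)N 1/1 · (6,7)N 1/2
Sum over 30 students: 1/1 + 1/2 + 1/3 + 0/1 + 0/1 + 2/3 + 1/3 + 1/4 + 1/3 + 1/2 + 1/3 + 2/3 + 2/4 + 1/3 + 1/3 + 0/2 + 1/3 + 1/3 + 2/2 + 2/3 + 0/2 + 1/3 + 1/2 + 0/2 + 0/1 + 1/3 + 1/3 + 0/1 + 1/1 + 1/2 = 137/12; mean = 137/12 ÷ 30 = 137/360 = 0.380555… → 0.381.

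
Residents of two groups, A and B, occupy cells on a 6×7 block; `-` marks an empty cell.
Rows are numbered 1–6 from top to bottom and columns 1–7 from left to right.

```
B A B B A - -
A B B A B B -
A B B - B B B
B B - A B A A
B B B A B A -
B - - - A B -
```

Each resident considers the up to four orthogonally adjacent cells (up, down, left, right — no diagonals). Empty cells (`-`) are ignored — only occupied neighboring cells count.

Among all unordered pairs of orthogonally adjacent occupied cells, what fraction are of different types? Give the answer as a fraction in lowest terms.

11/23

Scan each occupied cell's neighbors to the right and below so each pair is counted once.
Row 1: B(1,1)–A(1,2)≠ B(1,1)–A(2,1)≠ A(1,2)–B(1,3)≠ A(1,2)–B(2,2)≠ B(1,3)–B(1,4)= B(1,3)–B(2,3)= B(1,4)–A(1,5)≠ B(1,4)–A(2,4)≠ A(1,5)–B(2,5)≠  → 7/9 unlike.
Row 2: A(2,1)–B(2,2)≠ A(2,1)–A(3,1)= B(2,2)–B(2,3)= B(2,2)–B(3,2)= B(2,3)–A(2,4)≠ B(2,3)–B(3,3)= A(2,4)–B(2,5)≠ B(2,5)–B(2,6)= B(2,5)–B(3,5)= B(2,6)–B(3,6)=  → 3/10 unlike.
Row 3: A(3,1)–B(3,2)≠ A(3,1)–B(4,1)≠ B(3,2)–B(3,3)= B(3,2)–B(4,2)= B(3,5)–B(3,6)= B(3,5)–B(4,5)= B(3,6)–B(3,7)= B(3,6)–A(4,6)≠ B(3,7)–A(4,7)≠  → 4/9 unlike.
Row 4: B(4,1)–B(4,2)= B(4,1)–B(5,1)= B(4,2)–B(5,2)= A(4,4)–B(4,5)≠ A(4,4)–A(5,4)= B(4,5)–A(4,6)≠ B(4,5)–B(5,5)= A(4,6)–A(4,7)= A(4,6)–A(5,6)=  → 2/9 unlike.
Row 5: B(5,1)–B(5,2)= B(5,1)–B(6,1)= B(5,2)–B(5,3)= B(5,3)–A(5,4)≠ A(5,4)–B(5,5)≠ B(5,5)–A(5,6)≠ B(5,5)–A(6,5)≠ A(5,6)–B(6,6)≠  → 5/8 unlike.
Row 6: A(6,5)–B(6,6)≠  → 1/1 unlike.
Total adjacent occupied pairs: 46; unlike-type pairs: 22.
22/46 reduces to 11/23.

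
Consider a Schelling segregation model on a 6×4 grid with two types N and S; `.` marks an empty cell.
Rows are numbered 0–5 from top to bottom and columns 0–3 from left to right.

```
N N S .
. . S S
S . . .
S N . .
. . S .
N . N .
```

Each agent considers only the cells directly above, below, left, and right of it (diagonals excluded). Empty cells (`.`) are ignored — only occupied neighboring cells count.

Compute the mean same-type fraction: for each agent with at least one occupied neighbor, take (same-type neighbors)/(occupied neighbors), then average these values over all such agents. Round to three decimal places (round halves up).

0.550

Row 0: (0,0)N 1/1 · (0,1)N 1/2 · (0,2)S 1/2
Row 1: (1,2)S 2/2 · (1,3)S 1/1
Row 2: (2,0)S 1/1
Row 3: (3,0)S 1/2 · (3,1)N 0/1
Row 4: (4,2)S 0/1
Row 5: (5,0)N — no occupied neighbors · (5,2)N 0/1
Sum over 10 agents: 1/1 + 1/2 + 1/2 + 2/2 + 1/1 + 1/1 + 1/2 + 0/1 + 0/1 + 0/1 = 11/2; mean = 11/2 ÷ 10 = 11/20 = 0.55 → 0.550.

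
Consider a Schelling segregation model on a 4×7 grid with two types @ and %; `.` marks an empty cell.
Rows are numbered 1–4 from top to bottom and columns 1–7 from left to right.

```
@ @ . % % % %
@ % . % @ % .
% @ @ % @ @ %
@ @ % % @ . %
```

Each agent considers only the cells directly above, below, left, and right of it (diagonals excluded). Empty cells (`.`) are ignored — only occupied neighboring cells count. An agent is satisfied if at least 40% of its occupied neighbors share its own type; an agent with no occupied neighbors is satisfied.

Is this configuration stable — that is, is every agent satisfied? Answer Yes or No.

No

Row 1: (1,1)@ 2/2 ✓ · (1,2)@ 1/2 ✓ · (1,4)% 2/2 ✓ · (1,5)% 2/3 ✓ · (1,6)% 3/3 ✓ · (1,7)% 1/1 ✓
Row 2: (2,1)@ 1/3 ✗ · (2,2)% 0/3 ✗ · (2,4)% 2/3 ✓ · (2,5)@ 1/4 ✗ · (2,6)% 1/3 ✗
Row 3: (3,1)% 0/3 ✗ · (3,2)@ 2/4 ✓ · (3,3)@ 1/3 ✗ · (3,4)% 2/4 ✓ · (3,5)@ 3/4 ✓ · (3,6)@ 1/3 ✗ · (3,7)% 1/2 ✓
Row 4: (4,1)@ 1/2 ✓ · (4,2)@ 2/3 ✓ · (4,3)% 1/3 ✗ · (4,4)% 2/3 ✓ · (4,5)@ 1/2 ✓ · (4,7)% 1/1 ✓
For instance (2,1) has only 1/3 same-type neighbors, below 2/5.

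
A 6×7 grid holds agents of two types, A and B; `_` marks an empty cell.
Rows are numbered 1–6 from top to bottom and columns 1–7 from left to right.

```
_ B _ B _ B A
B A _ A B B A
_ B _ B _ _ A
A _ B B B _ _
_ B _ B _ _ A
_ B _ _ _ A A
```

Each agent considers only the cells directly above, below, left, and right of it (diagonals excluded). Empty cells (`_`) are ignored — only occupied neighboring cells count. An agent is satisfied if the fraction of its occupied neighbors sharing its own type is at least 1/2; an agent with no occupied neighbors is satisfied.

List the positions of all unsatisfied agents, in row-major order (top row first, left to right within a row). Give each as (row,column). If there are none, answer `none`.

(1,2), (1,4), (2,1), (2,2), (2,4), (3,2)

Row 1: (1,2)B 0/1 ✗ · (1,4)B 0/1 ✗ · (1,6)B 1/2 ✓ · (1,7)A 1/2 ✓
Row 2: (2,1)B 0/1 ✗ · (2,2)A 0/3 ✗ · (2,4)A 0/3 ✗ · (2,5)B 1/2 ✓ · (2,6)B 2/3 ✓ · (2,7)A 2/3 ✓
Row 3: (3,2)B 0/1 ✗ · (3,4)B 1/2 ✓ · (3,7)A 1/1 ✓
Row 4: (4,1)A 0/0 ✓ · (4,3)B 1/1 ✓ · (4,4)B 4/4 ✓ · (4,5)B 1/1 ✓
Row 5: (5,2)B 1/1 ✓ · (5,4)B 1/1 ✓ · (5,7)A 1/1 ✓
Row 6: (6,2)B 1/1 ✓ · (6,6)A 1/1 ✓ · (6,7)A 2/2 ✓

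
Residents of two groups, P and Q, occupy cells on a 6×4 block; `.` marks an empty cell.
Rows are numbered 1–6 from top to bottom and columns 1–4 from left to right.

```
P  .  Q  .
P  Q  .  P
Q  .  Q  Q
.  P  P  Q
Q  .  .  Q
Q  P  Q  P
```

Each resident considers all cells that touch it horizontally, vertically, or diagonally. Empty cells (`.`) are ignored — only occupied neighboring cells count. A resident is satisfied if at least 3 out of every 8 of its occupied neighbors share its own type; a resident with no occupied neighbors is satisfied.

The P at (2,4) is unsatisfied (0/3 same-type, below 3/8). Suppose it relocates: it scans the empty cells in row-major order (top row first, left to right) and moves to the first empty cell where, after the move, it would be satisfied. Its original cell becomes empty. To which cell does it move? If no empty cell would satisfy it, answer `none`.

(1,2)

Vacating (2,4). Empty cells in order:
  (1,2): 2/4 same-type → satisfied — stop here.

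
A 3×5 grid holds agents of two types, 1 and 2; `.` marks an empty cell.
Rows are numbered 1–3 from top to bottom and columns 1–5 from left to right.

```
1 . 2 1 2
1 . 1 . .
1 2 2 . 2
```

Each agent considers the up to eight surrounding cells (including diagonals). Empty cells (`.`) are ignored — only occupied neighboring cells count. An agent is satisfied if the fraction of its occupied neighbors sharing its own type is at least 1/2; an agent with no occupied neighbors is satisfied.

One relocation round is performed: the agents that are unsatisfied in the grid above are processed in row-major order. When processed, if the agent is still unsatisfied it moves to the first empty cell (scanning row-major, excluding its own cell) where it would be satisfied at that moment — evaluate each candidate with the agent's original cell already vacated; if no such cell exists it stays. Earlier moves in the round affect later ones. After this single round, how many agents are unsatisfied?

1

Initially unsatisfied (in order): (1,3), (1,4), (1,5), (2,3), (3,2).
  (1,3) → (2,4).
  (1,4) → (1,2).
  (1,5): now satisfied by earlier moves; stays.
  (2,3) → (1,3).
  (3,2) → (1,4).
Resulting grid:
1 1 1 2 2
1 . . 2 .
1 . 2 . 2
Unsatisfied now: (1,3).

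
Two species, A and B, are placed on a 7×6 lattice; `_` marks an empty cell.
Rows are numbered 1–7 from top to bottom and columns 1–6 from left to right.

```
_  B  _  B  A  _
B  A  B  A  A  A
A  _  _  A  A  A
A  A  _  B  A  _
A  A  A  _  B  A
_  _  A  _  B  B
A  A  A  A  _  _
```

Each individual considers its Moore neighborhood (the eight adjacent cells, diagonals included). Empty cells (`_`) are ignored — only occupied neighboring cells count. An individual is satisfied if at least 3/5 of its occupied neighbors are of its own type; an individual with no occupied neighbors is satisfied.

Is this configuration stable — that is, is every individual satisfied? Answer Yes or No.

No

(1,2)B 2/3 satisfied
(1,4)B 1/4 not
(1,5)A 3/4 satisfied
(2,1)B 1/3 not
(2,2)A 1/4 not
(2,3)B 2/5 not
(2,4)A 4/6 satisfied
(2,5)A 6/7 satisfied
(2,6)A 4/4 satisfied
(3,1)A 3/4 satisfied
(3,4)A 4/6 satisfied
(3,5)A 6/7 satisfied
(3,6)A 4/4 satisfied
(4,1)A 4/4 satisfied
(4,2)A 5/5 satisfied
(4,4)B 1/5 not
(4,5)A 4/6 satisfied
(5,1)A 3/3 satisfied
(5,2)A 5/5 satisfied
(5,3)A 3/4 satisfied
(5,5)B 3/5 satisfied
(5,6)A 1/4 not
(6,3)A 5/5 satisfied
(6,5)B 2/4 not
(6,6)B 2/3 satisfied
(7,1)A 1/1 satisfied
(7,2)A 3/3 satisfied
(7,3)A 3/3 satisfied
(7,4)A 2/3 satisfied
For instance (1,4) has only 1/4 same-type neighbors, below 3/5.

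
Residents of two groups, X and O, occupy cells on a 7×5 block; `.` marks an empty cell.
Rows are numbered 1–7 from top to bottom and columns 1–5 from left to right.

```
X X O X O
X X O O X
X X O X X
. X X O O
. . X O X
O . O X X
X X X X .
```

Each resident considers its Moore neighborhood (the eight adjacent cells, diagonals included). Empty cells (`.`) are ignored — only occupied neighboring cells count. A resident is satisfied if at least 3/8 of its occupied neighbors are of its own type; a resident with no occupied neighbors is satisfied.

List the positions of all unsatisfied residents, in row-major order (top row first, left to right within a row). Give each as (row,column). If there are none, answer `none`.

(1,1)X 3/3 ✓
(1,2)X 3/5 ✓
(1,3)O 2/5 ✓
(1,4)X 1/5 ✗
(1,5)O 1/3 ✗
(2,1)X 5/5 ✓
(2,2)X 5/8 ✓
(2,3)O 3/8 ✓
(2,4)O 4/8 ✓
(2,5)X 3/5 ✓
(3,1)X 4/4 ✓
(3,2)X 5/7 ✓
(3,3)O 3/8 ✓
(3,4)X 3/8 ✓
(3,5)X 2/5 ✓
(4,2)X 4/5 ✓
(4,3)X 4/7 ✓
(4,4)O 3/8 ✓
(4,5)O 2/5 ✓
(5,3)X 3/6 ✓
(5,4)O 3/8 ✓
(5,5)X 2/5 ✓
(6,1)O 0/2 ✗
(6,3)O 1/6 ✗
(6,4)X 5/7 ✓
(6,5)X 3/4 ✓
(7,1)X 1/2 ✓
(7,2)X 2/4 ✓
(7,3)X 3/4 ✓
(7,4)X 3/4 ✓

(1,4), (1,5), (6,1), (6,3)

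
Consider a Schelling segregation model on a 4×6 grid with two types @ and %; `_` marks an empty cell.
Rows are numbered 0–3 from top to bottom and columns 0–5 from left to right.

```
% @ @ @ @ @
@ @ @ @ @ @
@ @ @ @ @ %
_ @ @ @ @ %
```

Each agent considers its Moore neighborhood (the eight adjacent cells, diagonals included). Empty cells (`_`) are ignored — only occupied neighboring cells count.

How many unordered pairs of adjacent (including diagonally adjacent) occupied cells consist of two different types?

Scan each occupied cell's neighbors to the right and below (and the two forward diagonals) so each pair is counted once.
Row 0: %(0,0)–@(0,1)≠ %(0,0)–@(1,0)≠ %(0,0)–@(1,1)≠ @(0,1)–@(0,2)= @(0,1)–@(1,1)= @(0,1)–@(1,2)= @(0,1)–@(1,0)= @(0,2)–@(0,3)= @(0,2)–@(1,2)= @(0,2)–@(1,3)= @(0,2)–@(1,1)= @(0,3)–@(0,4)= @(0,3)–@(1,3)= @(0,3)–@(1,4)= @(0,3)–@(1,2)= @(0,4)–@(0,5)= @(0,4)–@(1,4)= @(0,4)–@(1,5)= @(0,4)–@(1,3)= @(0,5)–@(1,5)= @(0,5)–@(1,4)=  → 3/21 unlike.
Row 1: @(1,0)–@(1,1)= @(1,0)–@(2,0)= @(1,0)–@(2,1)= @(1,1)–@(1,2)= @(1,1)–@(2,1)= @(1,1)–@(2,2)= @(1,1)–@(2,0)= @(1,2)–@(1,3)= @(1,2)–@(2,2)= @(1,2)–@(2,3)= @(1,2)–@(2,1)= @(1,3)–@(1,4)= @(1,3)–@(2,3)= @(1,3)–@(2,4)= @(1,3)–@(2,2)= @(1,4)–@(1,5)= @(1,4)–@(2,4)= @(1,4)–%(2,5)≠ @(1,4)–@(2,3)= @(1,5)–%(2,5)≠ @(1,5)–@(2,4)=  → 2/21 unlike.
Row 2: @(2,0)–@(2,1)= @(2,0)–@(3,1)= @(2,1)–@(2,2)= @(2,1)–@(3,1)= @(2,1)–@(3,2)= @(2,2)–@(2,3)= @(2,2)–@(3,2)= @(2,2)–@(3,3)= @(2,2)–@(3,1)= @(2,3)–@(2,4)= @(2,3)–@(3,3)= @(2,3)–@(3,4)= @(2,3)–@(3,2)= @(2,4)–%(2,5)≠ @(2,4)–@(3,4)= @(2,4)–%(3,5)≠ @(2,4)–@(3,3)= %(2,5)–%(3,5)= %(2,5)–@(3,4)≠  → 3/19 unlike.
Row 3: @(3,1)–@(3,2)= @(3,2)–@(3,3)= @(3,3)–@(3,4)= @(3,4)–%(3,5)≠  → 1/4 unlike.
Total adjacent occupied pairs: 65; unlike-type pairs: 9.

9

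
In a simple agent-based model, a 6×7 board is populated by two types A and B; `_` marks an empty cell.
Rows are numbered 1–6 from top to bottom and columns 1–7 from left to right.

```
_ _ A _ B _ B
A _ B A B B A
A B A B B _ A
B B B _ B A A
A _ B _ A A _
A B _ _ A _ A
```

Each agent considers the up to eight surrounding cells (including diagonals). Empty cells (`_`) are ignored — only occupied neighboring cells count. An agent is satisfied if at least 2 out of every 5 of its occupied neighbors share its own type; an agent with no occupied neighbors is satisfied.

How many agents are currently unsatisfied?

(1,3)A 1/2 ok
(1,5)B 2/3 ok
(1,7)B 1/2 ok
(2,1)A 1/2 ok
(2,3)B 2/5 ok
(2,4)A 2/7 unhappy
(2,5)B 4/5 ok
(2,6)B 4/6 ok
(2,7)A 1/3 unhappy
(3,1)A 1/4 unhappy
(3,2)B 4/7 ok
(3,3)A 1/6 unhappy
(3,4)B 5/7 ok
(3,5)B 4/6 ok
(3,7)A 3/4 ok
(4,1)B 2/4 ok
(4,2)B 4/7 ok
(4,3)B 4/5 ok
(4,5)B 2/5 ok
(4,6)A 4/6 ok
(4,7)A 3/3 ok
(5,1)A 1/4 unhappy
(5,3)B 3/3 ok
(5,5)A 3/4 ok
(5,6)A 5/6 ok
(6,1)A 1/2 ok
(6,2)B 1/3 unhappy
(6,5)A 2/2 ok
(6,7)A 1/1 ok
Unsatisfied: (2,4), (2,7), (3,1), (3,3), (5,1), (6,2) — 6 in total.

6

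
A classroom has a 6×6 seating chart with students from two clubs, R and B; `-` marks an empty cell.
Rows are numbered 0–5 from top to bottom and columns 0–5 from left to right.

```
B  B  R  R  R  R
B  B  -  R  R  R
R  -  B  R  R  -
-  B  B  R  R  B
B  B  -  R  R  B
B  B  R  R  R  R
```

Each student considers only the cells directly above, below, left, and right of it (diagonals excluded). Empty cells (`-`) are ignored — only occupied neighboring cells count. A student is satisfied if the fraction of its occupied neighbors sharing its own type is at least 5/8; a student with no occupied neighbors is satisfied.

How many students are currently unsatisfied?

7

Row 0: (0,0)B 2/2 ok · (0,1)B 2/3 ok · (0,2)R 1/2 unhappy · (0,3)R 3/3 ok · (0,4)R 3/3 ok · (0,5)R 2/2 ok
Row 1: (1,0)B 2/3 ok · (1,1)B 2/2 ok · (1,3)R 3/3 ok · (1,4)R 4/4 ok · (1,5)R 2/2 ok
Row 2: (2,0)R 0/1 unhappy · (2,2)B 1/2 unhappy · (2,3)R 3/4 ok · (2,4)R 3/3 ok
Row 3: (3,1)B 2/2 ok · (3,2)B 2/3 ok · (3,3)R 3/4 ok · (3,4)R 3/4 ok · (3,5)B 1/2 unhappy
Row 4: (4,0)B 2/2 ok · (4,1)B 3/3 ok · (4,3)R 3/3 ok · (4,4)R 3/4 ok · (4,5)B 1/3 unhappy
Row 5: (5,0)B 2/2 ok · (5,1)B 2/3 ok · (5,2)R 1/2 unhappy · (5,3)R 3/3 ok · (5,4)R 3/3 ok · (5,5)R 1/2 unhappy
Unsatisfied: (0,2), (2,0), (2,2), (3,5), (4,5), (5,2), (5,5) — 7 in total.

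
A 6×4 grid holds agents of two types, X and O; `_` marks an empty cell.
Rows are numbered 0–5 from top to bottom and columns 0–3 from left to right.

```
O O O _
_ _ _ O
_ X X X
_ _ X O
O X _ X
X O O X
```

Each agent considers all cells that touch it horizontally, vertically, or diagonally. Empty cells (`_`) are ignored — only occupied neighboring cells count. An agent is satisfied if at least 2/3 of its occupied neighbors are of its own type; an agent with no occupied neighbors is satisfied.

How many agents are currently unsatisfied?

(0,0)O 1/1 ok
(0,1)O 2/2 ok
(0,2)O 2/2 ok
(1,3)O 1/3 unhappy
(2,1)X 2/2 ok
(2,2)X 3/5 unhappy
(2,3)X 2/4 unhappy
(3,2)X 5/6 ok
(3,3)O 0/4 unhappy
(4,0)O 1/3 unhappy
(4,1)X 2/5 unhappy
(4,3)X 2/4 unhappy
(5,0)X 1/3 unhappy
(5,1)O 2/4 unhappy
(5,2)O 1/4 unhappy
(5,3)X 1/2 unhappy
Unsatisfied: (1,3), (2,2), (2,3), (3,3), (4,0), (4,1), (4,3), (5,0), (5,1), (5,2), (5,3) — 11 in total.

11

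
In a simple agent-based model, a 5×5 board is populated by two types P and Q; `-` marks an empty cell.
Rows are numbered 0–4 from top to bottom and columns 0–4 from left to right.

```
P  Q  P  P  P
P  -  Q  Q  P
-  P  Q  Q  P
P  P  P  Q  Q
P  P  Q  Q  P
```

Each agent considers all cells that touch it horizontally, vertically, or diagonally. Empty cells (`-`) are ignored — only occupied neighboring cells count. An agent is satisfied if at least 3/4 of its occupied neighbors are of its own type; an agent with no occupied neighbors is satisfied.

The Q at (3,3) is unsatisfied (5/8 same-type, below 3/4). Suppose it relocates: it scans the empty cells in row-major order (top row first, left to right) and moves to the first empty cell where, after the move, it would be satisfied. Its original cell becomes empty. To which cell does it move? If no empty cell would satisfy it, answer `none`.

Vacating (3,3). Empty cells in order:
  (1,1): 3/7 same-type → still unsatisfied.
  (2,0): 0/4 same-type → still unsatisfied.

none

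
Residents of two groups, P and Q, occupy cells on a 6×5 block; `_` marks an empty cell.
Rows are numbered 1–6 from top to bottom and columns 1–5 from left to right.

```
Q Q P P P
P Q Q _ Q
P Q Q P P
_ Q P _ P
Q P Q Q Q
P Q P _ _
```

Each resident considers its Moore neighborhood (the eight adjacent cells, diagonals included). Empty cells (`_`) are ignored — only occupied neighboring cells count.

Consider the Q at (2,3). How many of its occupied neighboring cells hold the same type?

4

Occupied neighbors of (2,3): (1,2)=Q, (1,3)=P, (1,4)=P, (2,2)=Q, (3,2)=Q, (3,3)=Q, (3,4)=P.
Same type (Q): 4 of 7.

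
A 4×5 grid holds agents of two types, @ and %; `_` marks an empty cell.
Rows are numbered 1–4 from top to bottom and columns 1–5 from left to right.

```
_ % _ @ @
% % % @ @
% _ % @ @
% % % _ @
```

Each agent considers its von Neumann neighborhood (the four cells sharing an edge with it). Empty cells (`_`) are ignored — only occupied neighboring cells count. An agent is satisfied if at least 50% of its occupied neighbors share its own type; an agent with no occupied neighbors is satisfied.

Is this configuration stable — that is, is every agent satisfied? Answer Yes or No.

(1,2)% 1/1 satisfied
(1,4)@ 2/2 satisfied
(1,5)@ 2/2 satisfied
(2,1)% 2/2 satisfied
(2,2)% 3/3 satisfied
(2,3)% 2/3 satisfied
(2,4)@ 3/4 satisfied
(2,5)@ 3/3 satisfied
(3,1)% 2/2 satisfied
(3,3)% 2/3 satisfied
(3,4)@ 2/3 satisfied
(3,5)@ 3/3 satisfied
(4,1)% 2/2 satisfied
(4,2)% 2/2 satisfied
(4,3)% 2/2 satisfied
(4,5)@ 1/1 satisfied
All meet the threshold, so the configuration is stable.

Yes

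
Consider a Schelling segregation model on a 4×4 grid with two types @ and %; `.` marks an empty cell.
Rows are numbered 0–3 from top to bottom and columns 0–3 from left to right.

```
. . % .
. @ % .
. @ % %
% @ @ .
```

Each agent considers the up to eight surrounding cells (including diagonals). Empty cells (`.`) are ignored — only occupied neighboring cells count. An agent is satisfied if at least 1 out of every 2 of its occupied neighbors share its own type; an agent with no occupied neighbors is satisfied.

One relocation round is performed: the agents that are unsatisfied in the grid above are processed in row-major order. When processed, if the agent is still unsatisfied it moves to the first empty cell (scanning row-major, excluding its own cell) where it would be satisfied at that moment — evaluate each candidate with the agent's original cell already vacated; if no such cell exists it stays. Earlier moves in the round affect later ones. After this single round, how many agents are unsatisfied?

Initially unsatisfied (in order): (1,1), (2,2), (3,0).
  (1,1) → (0,0).
  (2,2) → (0,1).
  (3,0) → (0,3).
Resulting grid:
@ % % %
. . % .
. @ . %
. @ @ .
Unsatisfied now: (0,0).

1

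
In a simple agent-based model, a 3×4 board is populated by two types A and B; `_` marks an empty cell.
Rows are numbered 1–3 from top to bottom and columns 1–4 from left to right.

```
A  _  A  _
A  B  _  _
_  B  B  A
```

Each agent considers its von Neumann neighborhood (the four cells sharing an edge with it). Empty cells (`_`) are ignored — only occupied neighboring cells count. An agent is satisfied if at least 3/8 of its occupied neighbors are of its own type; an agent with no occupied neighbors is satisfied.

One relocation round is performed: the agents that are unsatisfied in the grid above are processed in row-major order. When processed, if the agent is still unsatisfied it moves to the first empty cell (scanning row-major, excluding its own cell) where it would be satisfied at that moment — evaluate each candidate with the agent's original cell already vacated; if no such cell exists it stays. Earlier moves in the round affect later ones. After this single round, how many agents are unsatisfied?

1

Initially unsatisfied (in order): (3,4).
  (3,4) → (1,2).
Resulting grid:
A A A _
A B _ _
_ B B _
Unsatisfied now: (2,2).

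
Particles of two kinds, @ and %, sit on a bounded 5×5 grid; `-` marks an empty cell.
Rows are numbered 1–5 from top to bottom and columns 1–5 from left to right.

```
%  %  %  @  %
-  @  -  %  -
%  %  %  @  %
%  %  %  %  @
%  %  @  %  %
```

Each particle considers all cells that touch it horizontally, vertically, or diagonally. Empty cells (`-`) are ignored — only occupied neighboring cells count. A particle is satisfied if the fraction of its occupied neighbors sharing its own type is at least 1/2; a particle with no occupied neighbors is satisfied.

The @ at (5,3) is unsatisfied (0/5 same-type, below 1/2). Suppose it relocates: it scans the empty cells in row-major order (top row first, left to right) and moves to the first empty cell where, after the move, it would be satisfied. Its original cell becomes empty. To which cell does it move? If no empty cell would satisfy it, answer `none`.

Vacating (5,3). Empty cells in order:
  (2,1): 1/5 same-type → still unsatisfied.
  (2,3): 3/8 same-type → still unsatisfied.
  (2,5): 2/5 same-type → still unsatisfied.

none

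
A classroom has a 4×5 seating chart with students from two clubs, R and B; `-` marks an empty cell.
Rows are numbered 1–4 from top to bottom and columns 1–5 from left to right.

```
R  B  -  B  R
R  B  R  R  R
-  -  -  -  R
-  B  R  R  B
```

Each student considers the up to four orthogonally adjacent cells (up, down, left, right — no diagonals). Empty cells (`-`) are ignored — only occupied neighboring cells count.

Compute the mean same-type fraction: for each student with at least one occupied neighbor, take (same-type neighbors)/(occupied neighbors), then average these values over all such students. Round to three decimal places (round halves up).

(1,1)R 1/2
(1,2)B 1/2
(1,4)B 0/2
(1,5)R 1/2
(2,1)R 1/2
(2,2)B 1/3
(2,3)R 1/2
(2,4)R 2/3
(2,5)R 3/3
(3,5)R 1/2
(4,2)B 0/1
(4,3)R 1/2
(4,4)R 1/2
(4,5)B 0/2
Sum over 14 students: 1/2 + 1/2 + 0/2 + 1/2 + 1/2 + 1/3 + 1/2 + 2/3 + 3/3 + 1/2 + 0/1 + 1/2 + 1/2 + 0/2 = 6; mean = 6 ÷ 14 = 3/7 = 0.428571… → 0.429.

0.429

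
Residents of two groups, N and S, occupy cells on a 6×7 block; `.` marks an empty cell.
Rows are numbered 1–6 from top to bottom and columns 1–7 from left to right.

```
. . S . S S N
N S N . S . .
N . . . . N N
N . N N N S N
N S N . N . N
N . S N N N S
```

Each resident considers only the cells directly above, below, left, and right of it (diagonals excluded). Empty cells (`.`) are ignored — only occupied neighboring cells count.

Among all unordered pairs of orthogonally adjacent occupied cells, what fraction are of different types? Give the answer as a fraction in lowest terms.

13/29

Scan each occupied cell's neighbors to the right and below so each pair is counted once.
From row 1: 2 unlike of 4 pairs (running 2/4).
From row 2: 2 unlike of 3 pairs (running 4/7).
From row 3: 1 unlike of 4 pairs (running 5/11).
From row 4: 2 unlike of 8 pairs (running 7/19).
From row 5: 4 unlike of 6 pairs (running 11/25).
From row 6: 2 unlike of 4 pairs (running 13/29).
Total adjacent occupied pairs: 29; unlike-type pairs: 13.
13/29 is already in lowest terms.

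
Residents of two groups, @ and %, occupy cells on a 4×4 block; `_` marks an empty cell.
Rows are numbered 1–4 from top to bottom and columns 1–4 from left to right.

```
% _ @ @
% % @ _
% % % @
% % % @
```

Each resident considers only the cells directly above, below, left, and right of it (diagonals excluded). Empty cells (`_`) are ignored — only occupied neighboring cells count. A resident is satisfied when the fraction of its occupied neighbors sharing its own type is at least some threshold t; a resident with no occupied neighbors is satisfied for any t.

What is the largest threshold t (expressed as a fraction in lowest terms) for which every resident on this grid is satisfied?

1/3

(1,1)% 1/1
(1,3)@ 2/2
(1,4)@ 1/1
(2,1)% 3/3
(2,2)% 2/3
(2,3)@ 1/3
(3,1)% 3/3
(3,2)% 4/4
(3,3)% 2/4
(3,4)@ 1/2
(4,1)% 2/2
(4,2)% 3/3
(4,3)% 2/3
(4,4)@ 1/2
The smallest same-type fraction is 1/3 at (2,3), which reduces to 1/3. Any threshold above that leaves this resident unsatisfied.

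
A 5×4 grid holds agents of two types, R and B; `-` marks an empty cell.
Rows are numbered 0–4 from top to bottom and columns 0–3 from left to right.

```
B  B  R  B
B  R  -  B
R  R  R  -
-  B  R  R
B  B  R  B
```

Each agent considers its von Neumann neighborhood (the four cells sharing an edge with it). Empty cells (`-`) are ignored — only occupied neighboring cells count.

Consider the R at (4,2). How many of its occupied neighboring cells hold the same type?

1

Occupied neighbors of (4,2): (3,2)=R, (4,1)=B, (4,3)=B.
Same type (R): 1 of 3.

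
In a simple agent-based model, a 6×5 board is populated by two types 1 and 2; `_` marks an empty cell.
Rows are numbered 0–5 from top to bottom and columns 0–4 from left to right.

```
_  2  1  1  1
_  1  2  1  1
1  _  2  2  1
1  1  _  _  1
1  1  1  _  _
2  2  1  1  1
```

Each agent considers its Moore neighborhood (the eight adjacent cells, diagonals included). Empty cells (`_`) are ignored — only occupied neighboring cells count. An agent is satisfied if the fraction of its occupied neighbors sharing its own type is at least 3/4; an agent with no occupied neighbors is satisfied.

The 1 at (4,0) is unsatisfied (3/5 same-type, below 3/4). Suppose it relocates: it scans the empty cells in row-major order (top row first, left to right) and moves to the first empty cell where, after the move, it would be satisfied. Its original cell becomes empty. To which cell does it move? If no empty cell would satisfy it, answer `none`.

Vacating (4,0). Empty cells in order:
  (0,0): 1/2 same-type → still unsatisfied.
  (1,0): 2/3 same-type → still unsatisfied.
  (2,1): 4/6 same-type → still unsatisfied.
  (3,2): 3/5 same-type → still unsatisfied.
  (3,3): 3/5 same-type → still unsatisfied.
  (4,3): 5/5 same-type → satisfied — stop here.

(4,3)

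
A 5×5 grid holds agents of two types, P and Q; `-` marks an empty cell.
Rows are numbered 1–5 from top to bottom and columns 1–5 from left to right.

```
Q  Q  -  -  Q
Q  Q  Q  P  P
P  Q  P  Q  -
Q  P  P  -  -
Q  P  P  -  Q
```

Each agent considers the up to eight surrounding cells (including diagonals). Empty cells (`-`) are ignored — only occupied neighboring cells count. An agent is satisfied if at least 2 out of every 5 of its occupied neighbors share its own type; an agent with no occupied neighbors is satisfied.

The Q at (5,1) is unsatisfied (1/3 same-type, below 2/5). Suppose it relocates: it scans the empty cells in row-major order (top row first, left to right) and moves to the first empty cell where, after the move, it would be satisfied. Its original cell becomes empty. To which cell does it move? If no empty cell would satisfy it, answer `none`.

(1,3)

Vacating (5,1). Empty cells in order:
  (1,3): 3/4 same-type → satisfied — stop here.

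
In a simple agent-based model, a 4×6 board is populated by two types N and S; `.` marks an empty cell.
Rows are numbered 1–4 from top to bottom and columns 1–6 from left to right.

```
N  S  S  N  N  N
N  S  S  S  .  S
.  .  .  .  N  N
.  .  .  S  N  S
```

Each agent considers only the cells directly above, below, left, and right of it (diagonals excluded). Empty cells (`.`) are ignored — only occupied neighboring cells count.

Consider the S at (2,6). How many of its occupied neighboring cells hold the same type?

Occupied neighbors of (2,6): (1,6)=N, (3,6)=N.
Same type (S): 0 of 2.

0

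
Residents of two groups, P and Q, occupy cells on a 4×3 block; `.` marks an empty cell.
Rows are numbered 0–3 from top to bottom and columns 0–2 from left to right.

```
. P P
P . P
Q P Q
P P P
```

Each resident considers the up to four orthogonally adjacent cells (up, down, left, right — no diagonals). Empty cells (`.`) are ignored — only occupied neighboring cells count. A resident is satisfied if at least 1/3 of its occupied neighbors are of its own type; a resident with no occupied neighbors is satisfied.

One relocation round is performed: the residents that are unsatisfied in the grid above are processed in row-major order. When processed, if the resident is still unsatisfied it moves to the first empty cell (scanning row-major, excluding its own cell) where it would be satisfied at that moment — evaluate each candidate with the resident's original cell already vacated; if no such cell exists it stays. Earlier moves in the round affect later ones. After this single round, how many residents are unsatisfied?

Initially unsatisfied (in order): (1,0), (2,0), (2,2).
  (1,0) → (0,0).
  (2,0): no empty cell satisfies it; stays.
  (2,2) → (1,0).
Resulting grid:
P P P
Q . P
Q P .
P P P
All satisfied now.

0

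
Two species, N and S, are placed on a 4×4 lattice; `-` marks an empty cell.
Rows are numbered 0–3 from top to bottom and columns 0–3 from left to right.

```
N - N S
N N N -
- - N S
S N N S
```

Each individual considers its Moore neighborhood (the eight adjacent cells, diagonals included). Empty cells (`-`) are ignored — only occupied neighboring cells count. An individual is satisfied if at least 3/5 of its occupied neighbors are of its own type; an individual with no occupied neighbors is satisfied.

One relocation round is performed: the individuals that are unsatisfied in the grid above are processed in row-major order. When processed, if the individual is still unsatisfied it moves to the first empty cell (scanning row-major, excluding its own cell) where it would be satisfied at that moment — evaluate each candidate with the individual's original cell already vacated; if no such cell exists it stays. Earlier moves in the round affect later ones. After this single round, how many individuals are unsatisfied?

Initially unsatisfied (in order): (0,3), (2,3), (3,0), (3,2), (3,3).
  (0,3): no empty cell satisfies it; stays.
  (2,3): no empty cell satisfies it; stays.
  (3,0): no empty cell satisfies it; stays.
  (3,2) → (0,1).
  (3,3): no empty cell satisfies it; stays.
Resulting grid:
N N N S
N N N -
- - N S
S N - S
Unsatisfied now: (0,3), (2,3), (3,0), (3,1), (3,3).

5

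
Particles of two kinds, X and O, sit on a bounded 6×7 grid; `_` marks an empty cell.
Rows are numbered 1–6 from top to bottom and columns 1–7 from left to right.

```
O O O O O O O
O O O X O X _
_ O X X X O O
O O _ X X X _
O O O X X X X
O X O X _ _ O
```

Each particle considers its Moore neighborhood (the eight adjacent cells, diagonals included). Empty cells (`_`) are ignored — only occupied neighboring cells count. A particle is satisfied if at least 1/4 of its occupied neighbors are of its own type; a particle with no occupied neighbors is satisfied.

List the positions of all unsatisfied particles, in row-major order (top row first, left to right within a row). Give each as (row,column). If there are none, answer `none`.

(2,6), (6,2), (6,7)

Row 1: (1,1)O 3/3 satisfied · (1,2)O 5/5 satisfied · (1,3)O 4/5 satisfied · (1,4)O 4/5 satisfied · (1,5)O 3/5 satisfied · (1,6)O 3/4 satisfied · (1,7)O 1/2 satisfied
Row 2: (2,1)O 4/4 satisfied · (2,2)O 6/7 satisfied · (2,3)O 5/8 satisfied · (2,4)X 3/8 satisfied · (2,5)O 4/8 satisfied · (2,6)X 1/7 not
Row 3: (3,2)O 5/6 satisfied · (3,3)X 3/7 satisfied · (3,4)X 5/7 satisfied · (3,5)X 6/8 satisfied · (3,6)O 2/6 satisfied · (3,7)O 1/3 satisfied
Row 4: (4,1)O 4/4 satisfied · (4,2)O 5/6 satisfied · (4,4)X 6/7 satisfied · (4,5)X 7/8 satisfied · (4,6)X 5/7 satisfied
Row 5: (5,1)O 4/5 satisfied · (5,2)O 6/7 satisfied · (5,3)O 3/7 satisfied · (5,4)X 4/6 satisfied · (5,5)X 6/6 satisfied · (5,6)X 4/5 satisfied · (5,7)X 2/3 satisfied
Row 6: (6,1)O 2/3 satisfied · (6,2)X 0/5 not · (6,3)O 2/5 satisfied · (6,4)X 2/4 satisfied · (6,7)O 0/2 not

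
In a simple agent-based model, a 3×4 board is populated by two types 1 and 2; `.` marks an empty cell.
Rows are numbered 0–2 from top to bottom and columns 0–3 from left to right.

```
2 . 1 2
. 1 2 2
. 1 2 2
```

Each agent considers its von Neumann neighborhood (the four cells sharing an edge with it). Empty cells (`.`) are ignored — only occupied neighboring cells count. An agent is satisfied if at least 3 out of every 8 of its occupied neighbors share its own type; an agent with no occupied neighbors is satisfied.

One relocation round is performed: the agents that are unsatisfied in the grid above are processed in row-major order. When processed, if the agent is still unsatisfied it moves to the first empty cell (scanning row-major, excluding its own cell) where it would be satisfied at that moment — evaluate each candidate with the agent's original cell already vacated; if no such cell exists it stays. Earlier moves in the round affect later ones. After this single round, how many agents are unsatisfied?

1

Initially unsatisfied (in order): (0,2).
  (0,2) → (0,1).
Resulting grid:
2 1 . 2
. 1 2 2
. 1 2 2
Unsatisfied now: (0,0).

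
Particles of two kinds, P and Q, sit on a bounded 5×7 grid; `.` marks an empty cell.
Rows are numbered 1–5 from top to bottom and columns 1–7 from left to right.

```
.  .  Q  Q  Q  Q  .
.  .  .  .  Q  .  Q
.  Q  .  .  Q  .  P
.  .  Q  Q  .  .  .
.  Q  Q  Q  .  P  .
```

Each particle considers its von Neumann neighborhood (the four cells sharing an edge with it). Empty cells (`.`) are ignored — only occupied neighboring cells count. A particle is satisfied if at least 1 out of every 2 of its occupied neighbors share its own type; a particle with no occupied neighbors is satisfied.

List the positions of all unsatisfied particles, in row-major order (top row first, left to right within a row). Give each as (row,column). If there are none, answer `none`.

(2,7), (3,7)

(1,3)Q 1/1 ok
(1,4)Q 2/2 ok
(1,5)Q 3/3 ok
(1,6)Q 1/1 ok
(2,5)Q 2/2 ok
(2,7)Q 0/1 unhappy
(3,2)Q 0/0 ok
(3,5)Q 1/1 ok
(3,7)P 0/1 unhappy
(4,3)Q 2/2 ok
(4,4)Q 2/2 ok
(5,2)Q 1/1 ok
(5,3)Q 3/3 ok
(5,4)Q 2/2 ok
(5,6)P 0/0 ok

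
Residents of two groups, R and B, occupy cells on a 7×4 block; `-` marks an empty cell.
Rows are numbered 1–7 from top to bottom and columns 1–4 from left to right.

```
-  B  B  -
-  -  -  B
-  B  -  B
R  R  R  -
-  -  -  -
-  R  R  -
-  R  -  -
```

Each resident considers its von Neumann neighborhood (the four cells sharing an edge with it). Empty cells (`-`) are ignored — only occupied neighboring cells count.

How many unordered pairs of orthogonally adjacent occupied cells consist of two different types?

Scan each occupied cell's neighbors to the right and below so each pair is counted once.
From row 1: 0 unlike of 1 pairs (running 0/1).
From row 2: 0 unlike of 1 pairs (running 0/2).
From row 3: 1 unlike of 1 pairs (running 1/3).
From row 4: 0 unlike of 2 pairs (running 1/5).
From row 6: 0 unlike of 2 pairs (running 1/7).
Total adjacent occupied pairs: 7; unlike-type pairs: 1.

1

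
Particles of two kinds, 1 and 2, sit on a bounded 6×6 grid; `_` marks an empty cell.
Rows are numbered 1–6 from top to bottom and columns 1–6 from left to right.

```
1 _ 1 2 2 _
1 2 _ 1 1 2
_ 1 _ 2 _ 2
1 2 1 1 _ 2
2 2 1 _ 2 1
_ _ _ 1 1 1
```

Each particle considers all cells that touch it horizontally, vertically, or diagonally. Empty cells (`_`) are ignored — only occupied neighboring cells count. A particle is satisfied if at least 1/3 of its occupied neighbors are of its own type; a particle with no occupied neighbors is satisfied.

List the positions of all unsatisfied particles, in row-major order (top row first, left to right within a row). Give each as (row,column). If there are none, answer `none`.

Row 1: (1,1)1 1/2 satisfied · (1,3)1 1/3 satisfied · (1,4)2 1/4 not · (1,5)2 2/4 satisfied
Row 2: (2,1)1 2/3 satisfied · (2,2)2 0/4 not · (2,4)1 2/5 satisfied · (2,5)1 1/6 not · (2,6)2 2/3 satisfied
Row 3: (3,2)1 3/5 satisfied · (3,4)2 0/4 not · (3,6)2 2/3 satisfied
Row 4: (4,1)1 1/4 not · (4,2)2 2/6 satisfied · (4,3)1 3/6 satisfied · (4,4)1 2/4 satisfied · (4,6)2 2/3 satisfied
Row 5: (5,1)2 2/3 satisfied · (5,2)2 2/5 satisfied · (5,3)1 3/5 satisfied · (5,5)2 1/6 not · (5,6)1 2/4 satisfied
Row 6: (6,4)1 2/3 satisfied · (6,5)1 3/4 satisfied · (6,6)1 2/3 satisfied

(1,4), (2,2), (2,5), (3,4), (4,1), (5,5)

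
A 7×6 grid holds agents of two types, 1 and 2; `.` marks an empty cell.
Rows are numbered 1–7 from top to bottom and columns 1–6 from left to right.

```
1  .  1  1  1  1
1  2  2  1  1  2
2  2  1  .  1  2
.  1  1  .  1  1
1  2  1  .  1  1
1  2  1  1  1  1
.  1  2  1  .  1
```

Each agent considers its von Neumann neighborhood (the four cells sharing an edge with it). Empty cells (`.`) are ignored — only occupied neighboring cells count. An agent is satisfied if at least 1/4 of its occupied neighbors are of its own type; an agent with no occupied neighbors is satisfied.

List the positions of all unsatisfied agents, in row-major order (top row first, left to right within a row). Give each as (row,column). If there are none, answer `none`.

(7,2), (7,3)

Row 1: (1,1)1 1/1 ok · (1,3)1 1/2 ok · (1,4)1 3/3 ok · (1,5)1 3/3 ok · (1,6)1 1/2 ok
Row 2: (2,1)1 1/3 ok · (2,2)2 2/3 ok · (2,3)2 1/4 ok · (2,4)1 2/3 ok · (2,5)1 3/4 ok · (2,6)2 1/3 ok
Row 3: (3,1)2 1/2 ok · (3,2)2 2/4 ok · (3,3)1 1/3 ok · (3,5)1 2/3 ok · (3,6)2 1/3 ok
Row 4: (4,2)1 1/3 ok · (4,3)1 3/3 ok · (4,5)1 3/3 ok · (4,6)1 2/3 ok
Row 5: (5,1)1 1/2 ok · (5,2)2 1/4 ok · (5,3)1 2/3 ok · (5,5)1 3/3 ok · (5,6)1 3/3 ok
Row 6: (6,1)1 1/2 ok · (6,2)2 1/4 ok · (6,3)1 2/4 ok · (6,4)1 3/3 ok · (6,5)1 3/3 ok · (6,6)1 3/3 ok
Row 7: (7,2)1 0/2 unhappy · (7,3)2 0/3 unhappy · (7,4)1 1/2 ok · (7,6)1 1/1 ok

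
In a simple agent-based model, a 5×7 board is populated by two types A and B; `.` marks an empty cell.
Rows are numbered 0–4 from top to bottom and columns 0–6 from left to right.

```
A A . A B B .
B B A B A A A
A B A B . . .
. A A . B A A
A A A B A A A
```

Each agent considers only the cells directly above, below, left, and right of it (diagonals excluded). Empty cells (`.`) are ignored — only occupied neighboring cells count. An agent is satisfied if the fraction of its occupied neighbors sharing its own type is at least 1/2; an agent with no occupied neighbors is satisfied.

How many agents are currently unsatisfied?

Row 0: (0,0)A 1/2 ✓ · (0,1)A 1/2 ✓ · (0,3)A 0/2 ✗ · (0,4)B 1/3 ✗ · (0,5)B 1/2 ✓
Row 1: (1,0)B 1/3 ✗ · (1,1)B 2/4 ✓ · (1,2)A 1/3 ✗ · (1,3)B 1/4 ✗ · (1,4)A 1/3 ✗ · (1,5)A 2/3 ✓ · (1,6)A 1/1 ✓
Row 2: (2,0)A 0/2 ✗ · (2,1)B 1/4 ✗ · (2,2)A 2/4 ✓ · (2,3)B 1/2 ✓
Row 3: (3,1)A 2/3 ✓ · (3,2)A 3/3 ✓ · (3,4)B 0/2 ✗ · (3,5)A 2/3 ✓ · (3,6)A 2/2 ✓
Row 4: (4,0)A 1/1 ✓ · (4,1)A 3/3 ✓ · (4,2)A 2/3 ✓ · (4,3)B 0/2 ✗ · (4,4)A 1/3 ✗ · (4,5)A 3/3 ✓ · (4,6)A 2/2 ✓
Unsatisfied: (0,3), (0,4), (1,0), (1,2), (1,3), (1,4), (2,0), (2,1), (3,4), (4,3), (4,4) — 11 in total.

11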